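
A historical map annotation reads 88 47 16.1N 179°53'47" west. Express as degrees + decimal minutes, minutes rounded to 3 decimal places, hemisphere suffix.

88° 47.268′ N, 179° 53.783′ W

Lat: seconds/60 = 0.26833; minutes = 47 + 0.26833 = 47.26833
Lon: 53 + 47/60 = 53.78333′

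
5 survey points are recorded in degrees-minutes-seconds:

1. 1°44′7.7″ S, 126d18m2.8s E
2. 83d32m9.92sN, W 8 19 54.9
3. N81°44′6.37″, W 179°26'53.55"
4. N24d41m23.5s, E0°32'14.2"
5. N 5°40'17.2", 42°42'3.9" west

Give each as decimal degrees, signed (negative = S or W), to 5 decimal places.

Point 1:
  φ: 44′ + 7.7″ = 44.12833′; 1 + 44.12833/60 = 1.735472
  S → negative
  Longitude: 126° + 18/60 + 2.8/3600 = 126 + 0.300000 + 0.000778 = 126.300778
  E ⇒ keep positive
Point 2:
  Lat: 83° + 32/60 + 9.92/3600 = 83 + 0.533333 + 0.002756 = 83.536089
  N → positive
  Lon: 8° + 19/60 + 54.9/3600 = 8 + 0.316667 + 0.015250 = 8.331917
  W → negative
Point 3:
  Latitude: 81 + 44/60 + 6.37/3600 = 81.735103
  N → positive
  Longitude: 26′ + 53.55″ = 26.89250′; 179 + 26.89250/60 = 179.448208
  hemisphere W, so the sign is −
Point 4:
  φ: 24° + 41/60 + 23.5/3600 = 24 + 0.683333 + 0.006528 = 24.689861
  N ⇒ keep positive
  Lon: 0 + 32/60 + 14.2/3600 = 0.537278
  E → positive
Point 5:
  Lat: 40′ + 17.2″ = 40.28667′; 5 + 40.28667/60 = 5.671444
  N ⇒ keep positive
  λ: 42° + 42/60 + 3.9/3600 = 42 + 0.700000 + 0.001083 = 42.701083
  hemisphere W, so the sign is −

1. -1.73547, 126.30078
2. 83.53609, -8.33192
3. 81.73510, -179.44821
4. 24.68986, 0.53728
5. 5.67144, -42.70108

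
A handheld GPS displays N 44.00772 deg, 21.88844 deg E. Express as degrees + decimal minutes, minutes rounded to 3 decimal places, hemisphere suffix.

φ: fractional part 0.007720 → 0.46320 minutes
Longitude: fractional part 0.888440 → 53.30640 minutes

44° 0.463′ N, 21° 53.306′ E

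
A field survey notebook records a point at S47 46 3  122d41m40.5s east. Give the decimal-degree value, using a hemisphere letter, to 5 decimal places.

Latitude: 47° + 46/60 + 3/3600 = 47 + 0.766667 + 0.000833 = 47.767500
Lon: 122 + 41/60 + 40.5/3600 = 122.694583

47.76750° S, 122.69458° E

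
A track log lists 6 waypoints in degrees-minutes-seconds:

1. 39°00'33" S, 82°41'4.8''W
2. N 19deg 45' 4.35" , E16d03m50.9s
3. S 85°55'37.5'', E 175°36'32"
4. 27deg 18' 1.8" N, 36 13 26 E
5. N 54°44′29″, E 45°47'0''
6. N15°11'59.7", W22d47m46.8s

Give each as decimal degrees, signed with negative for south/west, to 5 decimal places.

Point 1:
  Latitude: 39° + 0/60 + 33/3600 = 39 + 0.000000 + 0.009167 = 39.009167
  hemisphere S, so the sign is −
  λ: 82 + 41/60 + 4.8/3600 = 82.684667
  W ⇒ negate
Point 2:
  Latitude: 19 + 45/60 + 4.35/3600 = 19.751208
  N ⇒ keep positive
  Lon: 3′ + 50.9″ = 3.84833′; 16 + 3.84833/60 = 16.064139
  E ⇒ keep positive
Point 3:
  Latitude: 85 + 55/60 + 37.5/3600 = 85.927083
  hemisphere S, so the sign is −
  λ: 36′ + 32″ = 36.53333′; 175 + 36.53333/60 = 175.608889
  E → positive
Point 4:
  Latitude: 27 + 18/60 + 1.8/3600 = 27.300500
  N → positive
  Longitude: 36° + 13/60 + 26/3600 = 36 + 0.216667 + 0.007222 = 36.223889
  E → positive
Point 5:
  Latitude: 44′ + 29″ = 44.48333′; 54 + 44.48333/60 = 54.741389
  N → positive
  λ: 47′ + 0″ = 47.00000′; 45 + 47.00000/60 = 45.783333
  E → positive
Point 6:
  Latitude: 15° + 11/60 + 59.7/3600 = 15 + 0.183333 + 0.016583 = 15.199917
  N → positive
  Longitude: 22 + 47/60 + 46.8/3600 = 22.796333
  W → negative

1. -39.00917, -82.68467
2. 19.75121, 16.06414
3. -85.92708, 175.60889
4. 27.30050, 36.22389
5. 54.74139, 45.78333
6. 15.19992, -22.79633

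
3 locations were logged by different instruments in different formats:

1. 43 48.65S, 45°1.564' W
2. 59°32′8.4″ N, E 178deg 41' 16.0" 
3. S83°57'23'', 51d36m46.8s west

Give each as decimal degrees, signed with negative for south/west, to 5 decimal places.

1. -43.81083, -45.02607
2. 59.53567, 178.68778
3. -83.95639, -51.61300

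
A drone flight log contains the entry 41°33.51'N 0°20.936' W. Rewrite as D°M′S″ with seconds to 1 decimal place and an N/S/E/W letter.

41°33′30.6″ N, 0°20′56.2″ W

φ: 33.51000′ → 33′ and 0.51000 × 60 = 30.600″
λ: 20.93600′ → 20′ and 0.93600 × 60 = 56.160″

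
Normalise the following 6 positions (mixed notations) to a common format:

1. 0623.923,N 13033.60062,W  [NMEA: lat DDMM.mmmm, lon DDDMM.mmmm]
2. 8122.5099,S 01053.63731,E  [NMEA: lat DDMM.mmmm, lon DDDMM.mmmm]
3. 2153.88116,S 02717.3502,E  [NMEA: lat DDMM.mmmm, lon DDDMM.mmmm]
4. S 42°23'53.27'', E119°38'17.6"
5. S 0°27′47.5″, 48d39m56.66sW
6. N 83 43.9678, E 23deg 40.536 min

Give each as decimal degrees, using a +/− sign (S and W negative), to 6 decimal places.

Point 1:
  φ: split at 2 digits → 06° and 23.923′; 6 + 23.923/60 = 6.3987167
  N → positive
  λ: split at 3 digits → 130° and 33.60062′; 130 + 33.60062/60 = 130.5600103
  hemisphere W, so the sign is −
Point 2:
  Latitude: degrees = first 2 digits = 81, minutes = 22.5099; 81 + 22.5099/60 = 81.3751650
  hemisphere S, so the sign is −
  λ: split at 3 digits → 010° and 53.63731′; 10 + 53.63731/60 = 10.8939552
  E ⇒ keep positive
Point 3:
  Latitude: degrees = first 2 digits = 21, minutes = 53.88116; 21 + 53.88116/60 = 21.8980193
  S ⇒ negate
  Lon: degrees = first 3 digits = 27, minutes = 17.3502; 27 + 17.3502/60 = 27.2891700
  E ⇒ keep positive
Point 4:
  Latitude: 42 + 23/60 + 53.27/3600 = 42.3981306
  S → negative
  λ: 38′ + 17.6″ = 38.29333′; 119 + 38.29333/60 = 119.6382222
  E → positive
Point 5:
  Lat: 0° + 27/60 + 47.5/3600 = 0 + 0.450000 + 0.013194 = 0.4631944
  S → negative
  Lon: 39′ + 56.66″ = 39.94433′; 48 + 39.94433/60 = 48.6657389
  hemisphere W, so the sign is −
Point 6:
  Lat: 83 + 43.9678/60 = 83.7327967
  N → positive
  Lon: 23 + 40.536/60 = 23.6756000
  E → positive

1. 6.398717, -130.560010
2. -81.375165, 10.893955
3. -21.898019, 27.289170
4. -42.398131, 119.638222
5. -0.463194, -48.665739
6. 83.732797, 23.675600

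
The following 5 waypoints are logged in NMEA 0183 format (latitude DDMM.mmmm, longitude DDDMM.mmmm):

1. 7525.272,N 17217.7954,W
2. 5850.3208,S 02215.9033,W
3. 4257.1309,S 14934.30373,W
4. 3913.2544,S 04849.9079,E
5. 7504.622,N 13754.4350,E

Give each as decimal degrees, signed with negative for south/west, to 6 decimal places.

Point 1:
  Latitude: split at 2 digits → 75° and 25.272′; 75 + 25.272/60 = 75.4212000
  N → positive
  Lon: split at 3 digits → 172° and 17.7954′; 172 + 17.7954/60 = 172.2965900
  W ⇒ negate
Point 2:
  Latitude: degrees = first 2 digits = 58, minutes = 50.3208; 58 + 50.3208/60 = 58.8386800
  S ⇒ negate
  Longitude: split at 3 digits → 022° and 15.9033′; 22 + 15.9033/60 = 22.2650550
  W → negative
Point 3:
  Latitude: degrees = first 2 digits = 42, minutes = 57.1309; 42 + 57.1309/60 = 42.9521817
  hemisphere S, so the sign is −
  Longitude: degrees = first 3 digits = 149, minutes = 34.30373; 149 + 34.30373/60 = 149.5717288
  W ⇒ negate
Point 4:
  Lat: degrees = first 2 digits = 39, minutes = 13.2544; 39 + 13.2544/60 = 39.2209067
  hemisphere S, so the sign is −
  λ: split at 3 digits → 048° and 49.9079′; 48 + 49.9079/60 = 48.8317983
  E ⇒ keep positive
Point 5:
  Lat: degrees = first 2 digits = 75, minutes = 4.622; 75 + 4.622/60 = 75.0770333
  N ⇒ keep positive
  Longitude: split at 3 digits → 137° and 54.435′; 137 + 54.435/60 = 137.9072500
  E ⇒ keep positive

1. 75.421200, -172.296590
2. -58.838680, -22.265055
3. -42.952182, -149.571729
4. -39.220907, 48.831798
5. 75.077033, 137.907250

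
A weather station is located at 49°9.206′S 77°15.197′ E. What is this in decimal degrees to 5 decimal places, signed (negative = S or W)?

Latitude: 49 + 9.206/60 = 49.153433
S ⇒ negate
Lon: 15.197′ = 0.253283°; total 77.253283
E → positive

-49.15343, 77.25328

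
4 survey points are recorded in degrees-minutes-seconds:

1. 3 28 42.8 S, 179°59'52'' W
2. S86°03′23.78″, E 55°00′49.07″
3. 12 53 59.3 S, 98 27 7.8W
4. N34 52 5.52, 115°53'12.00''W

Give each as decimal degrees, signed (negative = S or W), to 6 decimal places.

Point 1:
  Latitude: 28′ + 42.8″ = 28.71333′; 3 + 28.71333/60 = 3.4785556
  S → negative
  Lon: 179° + 59/60 + 52/3600 = 179 + 0.983333 + 0.014444 = 179.9977778
  W → negative
Point 2:
  Lat: 86 + 3/60 + 23.78/3600 = 86.0566056
  hemisphere S, so the sign is −
  λ: 55° + 0/60 + 49.07/3600 = 55 + 0.000000 + 0.013631 = 55.0136306
  E → positive
Point 3:
  Lat: 12 + 53/60 + 59.3/3600 = 12.8998056
  S ⇒ negate
  Lon: 27′ + 7.8″ = 27.13000′; 98 + 27.13000/60 = 98.4521667
  W → negative
Point 4:
  φ: 52′ + 5.52″ = 52.09200′; 34 + 52.09200/60 = 34.8682000
  N → positive
  Lon: 115° + 53/60 + 12/3600 = 115 + 0.883333 + 0.003333 = 115.8866667
  W ⇒ negate

1. -3.478556, -179.997778
2. -86.056606, 55.013631
3. -12.899806, -98.452167
4. 34.868200, -115.886667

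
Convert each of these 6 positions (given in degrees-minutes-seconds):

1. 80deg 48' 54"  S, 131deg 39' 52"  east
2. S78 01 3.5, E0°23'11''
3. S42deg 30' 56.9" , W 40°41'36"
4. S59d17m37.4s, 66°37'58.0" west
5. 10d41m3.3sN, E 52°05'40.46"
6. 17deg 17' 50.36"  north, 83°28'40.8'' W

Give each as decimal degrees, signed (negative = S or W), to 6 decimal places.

Point 1:
  φ: 80° + 48/60 + 54/3600 = 80 + 0.800000 + 0.015000 = 80.8150000
  hemisphere S, so the sign is −
  λ: 131 + 39/60 + 52/3600 = 131.6644444
  E ⇒ keep positive
Point 2:
  φ: 78 + 1/60 + 3.5/3600 = 78.0176389
  S → negative
  Longitude: 23′ + 11″ = 23.18333′; 0 + 23.18333/60 = 0.3863889
  E ⇒ keep positive
Point 3:
  Lat: 42° + 30/60 + 56.9/3600 = 42 + 0.500000 + 0.015806 = 42.5158056
  S → negative
  Lon: 41′ + 36″ = 41.60000′; 40 + 41.60000/60 = 40.6933333
  W → negative
Point 4:
  φ: 59° + 17/60 + 37.4/3600 = 59 + 0.283333 + 0.010389 = 59.2937222
  S ⇒ negate
  Lon: 37′ + 58″ = 37.96667′; 66 + 37.96667/60 = 66.6327778
  W ⇒ negate
Point 5:
  φ: 10° + 41/60 + 3.3/3600 = 10 + 0.683333 + 0.000917 = 10.6842500
  N → positive
  Longitude: 5′ + 40.46″ = 5.67433′; 52 + 5.67433/60 = 52.0945722
  E → positive
Point 6:
  Lat: 17 + 17/60 + 50.36/3600 = 17.2973222
  N ⇒ keep positive
  Lon: 83 + 28/60 + 40.8/3600 = 83.4780000
  hemisphere W, so the sign is −

1. -80.815000, 131.664444
2. -78.017639, 0.386389
3. -42.515806, -40.693333
4. -59.293722, -66.632778
5. 10.684250, 52.094572
6. 17.297322, -83.478000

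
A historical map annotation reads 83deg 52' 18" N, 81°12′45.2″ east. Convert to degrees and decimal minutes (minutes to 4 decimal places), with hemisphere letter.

83° 52.3000′ N, 81° 12.7533′ E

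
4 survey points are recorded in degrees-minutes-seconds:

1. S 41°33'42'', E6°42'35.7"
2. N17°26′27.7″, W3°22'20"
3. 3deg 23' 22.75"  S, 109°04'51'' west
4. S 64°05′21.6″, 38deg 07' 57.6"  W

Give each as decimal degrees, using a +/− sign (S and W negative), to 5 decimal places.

1. -41.56167, 6.70992
2. 17.44103, -3.37222
3. -3.38965, -109.08083
4. -64.08933, -38.13267

Point 1:
  Latitude: 33′ + 42″ = 33.70000′; 41 + 33.70000/60 = 41.561667
  S → negative
  Lon: 42′ + 35.7″ = 42.59500′; 6 + 42.59500/60 = 6.709917
  E → positive
Point 2:
  φ: 26′ + 27.7″ = 26.46167′; 17 + 26.46167/60 = 17.441028
  N → positive
  λ: 3 + 22/60 + 20/3600 = 3.372222
  hemisphere W, so the sign is −
Point 3:
  Lat: 3° + 23/60 + 22.75/3600 = 3 + 0.383333 + 0.006319 = 3.389653
  S ⇒ negate
  Longitude: 4′ + 51″ = 4.85000′; 109 + 4.85000/60 = 109.080833
  W ⇒ negate
Point 4:
  Lat: 64 + 5/60 + 21.6/3600 = 64.089333
  S → negative
  Lon: 7′ + 57.6″ = 7.96000′; 38 + 7.96000/60 = 38.132667
  W ⇒ negate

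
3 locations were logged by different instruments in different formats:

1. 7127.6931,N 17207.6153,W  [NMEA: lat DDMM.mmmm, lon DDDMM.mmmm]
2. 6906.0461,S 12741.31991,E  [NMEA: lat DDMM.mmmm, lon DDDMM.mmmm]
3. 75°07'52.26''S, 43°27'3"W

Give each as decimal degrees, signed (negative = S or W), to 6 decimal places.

Point 1:
  Latitude: split at 2 digits → 71° and 27.6931′; 71 + 27.6931/60 = 71.4615517
  N ⇒ keep positive
  Longitude: degrees = first 3 digits = 172, minutes = 7.6153; 172 + 7.6153/60 = 172.1269217
  W ⇒ negate
Point 2:
  φ: split at 2 digits → 69° and 6.0461′; 69 + 6.0461/60 = 69.1007683
  hemisphere S, so the sign is −
  Longitude: split at 3 digits → 127° and 41.31991′; 127 + 41.31991/60 = 127.6886652
  E ⇒ keep positive
Point 3:
  Lat: 7′ + 52.26″ = 7.87100′; 75 + 7.87100/60 = 75.1311833
  hemisphere S, so the sign is −
  Lon: 43° + 27/60 + 3/3600 = 43 + 0.450000 + 0.000833 = 43.4508333
  W → negative

1. 71.461552, -172.126922
2. -69.100768, 127.688665
3. -75.131183, -43.450833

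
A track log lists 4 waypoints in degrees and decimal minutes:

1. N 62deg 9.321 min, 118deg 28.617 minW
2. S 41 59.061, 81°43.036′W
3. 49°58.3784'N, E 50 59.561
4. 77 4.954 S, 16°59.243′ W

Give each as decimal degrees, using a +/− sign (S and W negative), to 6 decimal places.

1. 62.155350, -118.476950
2. -41.984350, -81.717267
3. 49.972973, 50.992683
4. -77.082567, -16.987383

Point 1:
  Lat: 9.321′ = 0.155350°; total 62.1553500
  N ⇒ keep positive
  Longitude: 118 + 28.617/60 = 118.4769500
  hemisphere W, so the sign is −
Point 2:
  Latitude: 59.061′ = 0.984350°; total 41.9843500
  hemisphere S, so the sign is −
  λ: 43.036′ = 0.717267°; total 81.7172667
  hemisphere W, so the sign is −
Point 3:
  φ: 58.3784′ = 0.972973°; total 49.9729733
  N ⇒ keep positive
  Lon: 59.561′ = 0.992683°; total 50.9926833
  E → positive
Point 4:
  φ: 77 + 4.954/60 = 77.0825667
  hemisphere S, so the sign is −
  Lon: 59.243′ = 0.987383°; total 16.9873833
  hemisphere W, so the sign is −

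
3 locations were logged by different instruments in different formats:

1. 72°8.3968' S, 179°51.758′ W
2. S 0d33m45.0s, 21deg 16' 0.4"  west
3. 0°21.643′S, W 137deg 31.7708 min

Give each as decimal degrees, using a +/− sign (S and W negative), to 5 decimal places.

Point 1:
  Lat: 8.3968′ = 0.139947°; total 72.139947
  S → negative
  Longitude: 179 + 51.758/60 = 179.862633
  hemisphere W, so the sign is −
Point 2:
  φ: 0 + 33/60 + 45/3600 = 0.562500
  S → negative
  Lon: 16′ + 0.4″ = 16.00667′; 21 + 16.00667/60 = 21.266778
  W → negative
Point 3:
  Latitude: 21.643′ = 0.360717°; total 0.360717
  S → negative
  λ: 31.7708′ = 0.529513°; total 137.529513
  W → negative

1. -72.13995, -179.86263
2. -0.56250, -21.26678
3. -0.36072, -137.52951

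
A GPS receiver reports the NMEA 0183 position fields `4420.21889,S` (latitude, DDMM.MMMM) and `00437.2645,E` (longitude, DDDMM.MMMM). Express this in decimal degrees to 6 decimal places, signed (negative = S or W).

-44.336982, 4.621075

Lat: split at 2 digits → 44° and 20.21889′; 44 + 20.21889/60 = 44.3369815
S → negative
Longitude: degrees = first 3 digits = 4, minutes = 37.2645; 4 + 37.2645/60 = 4.6210750
E → positive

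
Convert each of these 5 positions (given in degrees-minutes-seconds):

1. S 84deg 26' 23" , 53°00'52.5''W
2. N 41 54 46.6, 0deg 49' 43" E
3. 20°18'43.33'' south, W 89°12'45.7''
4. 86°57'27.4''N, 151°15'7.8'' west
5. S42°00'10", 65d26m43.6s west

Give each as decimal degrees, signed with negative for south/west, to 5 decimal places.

Point 1:
  Latitude: 26′ + 23″ = 26.38333′; 84 + 26.38333/60 = 84.439722
  hemisphere S, so the sign is −
  Longitude: 53° + 0/60 + 52.5/3600 = 53 + 0.000000 + 0.014583 = 53.014583
  W → negative
Point 2:
  Lat: 41 + 54/60 + 46.6/3600 = 41.912944
  N → positive
  Longitude: 0° + 49/60 + 43/3600 = 0 + 0.816667 + 0.011944 = 0.828611
  E ⇒ keep positive
Point 3:
  Latitude: 20 + 18/60 + 43.33/3600 = 20.312036
  S ⇒ negate
  λ: 12′ + 45.7″ = 12.76167′; 89 + 12.76167/60 = 89.212694
  W ⇒ negate
Point 4:
  φ: 86° + 57/60 + 27.4/3600 = 86 + 0.950000 + 0.007611 = 86.957611
  N ⇒ keep positive
  Longitude: 15′ + 7.8″ = 15.13000′; 151 + 15.13000/60 = 151.252167
  W → negative
Point 5:
  φ: 42 + 0/60 + 10/3600 = 42.002778
  S ⇒ negate
  Longitude: 65 + 26/60 + 43.6/3600 = 65.445444
  W → negative

1. -84.43972, -53.01458
2. 41.91294, 0.82861
3. -20.31204, -89.21269
4. 86.95761, -151.25217
5. -42.00278, -65.44544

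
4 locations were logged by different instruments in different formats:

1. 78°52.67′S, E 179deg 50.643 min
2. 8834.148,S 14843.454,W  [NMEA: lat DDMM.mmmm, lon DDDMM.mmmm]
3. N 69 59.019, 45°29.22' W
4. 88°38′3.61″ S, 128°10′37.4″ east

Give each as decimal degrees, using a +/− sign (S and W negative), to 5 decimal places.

Point 1:
  φ: 78 + 52.67/60 = 78.877833
  hemisphere S, so the sign is −
  λ: 50.643′ = 0.844050°; total 179.844050
  E ⇒ keep positive
Point 2:
  φ: split at 2 digits → 88° and 34.148′; 88 + 34.148/60 = 88.569133
  hemisphere S, so the sign is −
  Longitude: split at 3 digits → 148° and 43.454′; 148 + 43.454/60 = 148.724233
  hemisphere W, so the sign is −
Point 3:
  Latitude: 69 + 59.019/60 = 69.983650
  N → positive
  λ: 45 + 29.22/60 = 45.487000
  hemisphere W, so the sign is −
Point 4:
  Lat: 88° + 38/60 + 3.61/3600 = 88 + 0.633333 + 0.001003 = 88.634336
  S → negative
  λ: 10′ + 37.4″ = 10.62333′; 128 + 10.62333/60 = 128.177056
  E ⇒ keep positive

1. -78.87783, 179.84405
2. -88.56913, -148.72423
3. 69.98365, -45.48700
4. -88.63434, 128.17706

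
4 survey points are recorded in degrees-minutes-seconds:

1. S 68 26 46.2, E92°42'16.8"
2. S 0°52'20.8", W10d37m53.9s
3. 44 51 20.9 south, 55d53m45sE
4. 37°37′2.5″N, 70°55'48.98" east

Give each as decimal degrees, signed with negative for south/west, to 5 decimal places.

1. -68.44617, 92.70467
2. -0.87244, -10.63164
3. -44.85581, 55.89583
4. 37.61736, 70.93027

Point 1:
  φ: 68 + 26/60 + 46.2/3600 = 68.446167
  hemisphere S, so the sign is −
  λ: 92° + 42/60 + 16.8/3600 = 92 + 0.700000 + 0.004667 = 92.704667
  E → positive
Point 2:
  Latitude: 0 + 52/60 + 20.8/3600 = 0.872444
  S → negative
  Lon: 10 + 37/60 + 53.9/3600 = 10.631639
  hemisphere W, so the sign is −
Point 3:
  φ: 51′ + 20.9″ = 51.34833′; 44 + 51.34833/60 = 44.855806
  hemisphere S, so the sign is −
  Longitude: 55° + 53/60 + 45/3600 = 55 + 0.883333 + 0.012500 = 55.895833
  E → positive
Point 4:
  φ: 37° + 37/60 + 2.5/3600 = 37 + 0.616667 + 0.000694 = 37.617361
  N ⇒ keep positive
  Longitude: 70 + 55/60 + 48.98/3600 = 70.930272
  E → positive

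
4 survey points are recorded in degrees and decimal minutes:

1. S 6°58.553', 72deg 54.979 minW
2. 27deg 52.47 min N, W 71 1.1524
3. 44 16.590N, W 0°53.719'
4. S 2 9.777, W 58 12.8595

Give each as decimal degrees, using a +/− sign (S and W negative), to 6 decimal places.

1. -6.975883, -72.916317
2. 27.874500, -71.019207
3. 44.276500, -0.895317
4. -2.162950, -58.214325

Point 1:
  Lat: 6 + 58.553/60 = 6.9758833
  hemisphere S, so the sign is −
  Lon: 54.979′ = 0.916317°; total 72.9163167
  hemisphere W, so the sign is −
Point 2:
  Lat: 52.47′ = 0.874500°; total 27.8745000
  N ⇒ keep positive
  Lon: 1.1524′ = 0.019207°; total 71.0192067
  W → negative
Point 3:
  Latitude: 16.59′ = 0.276500°; total 44.2765000
  N ⇒ keep positive
  λ: 53.719′ = 0.895317°; total 0.8953167
  W → negative
Point 4:
  Latitude: 9.777′ = 0.162950°; total 2.1629500
  S → negative
  Longitude: 58 + 12.8595/60 = 58.2143250
  W ⇒ negate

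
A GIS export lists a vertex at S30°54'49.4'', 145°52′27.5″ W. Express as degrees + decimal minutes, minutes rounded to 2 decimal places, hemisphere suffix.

30° 54.82′ S, 145° 52.46′ W

φ: 54 + 49.4/60 = 54.8233′
Longitude: 52 + 27.5/60 = 52.4583′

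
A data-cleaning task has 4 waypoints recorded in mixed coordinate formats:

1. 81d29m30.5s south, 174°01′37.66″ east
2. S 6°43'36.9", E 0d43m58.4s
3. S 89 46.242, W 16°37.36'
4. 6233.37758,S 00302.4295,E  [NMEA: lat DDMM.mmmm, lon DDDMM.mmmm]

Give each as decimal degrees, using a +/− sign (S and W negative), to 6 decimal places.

Point 1:
  φ: 29′ + 30.5″ = 29.50833′; 81 + 29.50833/60 = 81.4918056
  S → negative
  Longitude: 174° + 1/60 + 37.66/3600 = 174 + 0.016667 + 0.010461 = 174.0271278
  E ⇒ keep positive
Point 2:
  Latitude: 43′ + 36.9″ = 43.61500′; 6 + 43.61500/60 = 6.7269167
  S → negative
  λ: 0° + 43/60 + 58.4/3600 = 0 + 0.716667 + 0.016222 = 0.7328889
  E ⇒ keep positive
Point 3:
  φ: 89 + 46.242/60 = 89.7707000
  S ⇒ negate
  Longitude: 37.36′ = 0.622667°; total 16.6226667
  W ⇒ negate
Point 4:
  Latitude: split at 2 digits → 62° and 33.37758′; 62 + 33.37758/60 = 62.5562930
  S ⇒ negate
  λ: degrees = first 3 digits = 3, minutes = 2.4295; 3 + 2.4295/60 = 3.0404917
  E ⇒ keep positive

1. -81.491806, 174.027128
2. -6.726917, 0.732889
3. -89.770700, -16.622667
4. -62.556293, 3.040492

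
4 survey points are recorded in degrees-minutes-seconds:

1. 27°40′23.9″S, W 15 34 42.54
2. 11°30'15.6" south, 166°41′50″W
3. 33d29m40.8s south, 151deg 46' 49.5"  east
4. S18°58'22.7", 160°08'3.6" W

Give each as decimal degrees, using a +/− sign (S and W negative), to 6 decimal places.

Point 1:
  Latitude: 27 + 40/60 + 23.9/3600 = 27.6733056
  S ⇒ negate
  Lon: 34′ + 42.54″ = 34.70900′; 15 + 34.70900/60 = 15.5784833
  W → negative
Point 2:
  φ: 11° + 30/60 + 15.6/3600 = 11 + 0.500000 + 0.004333 = 11.5043333
  S → negative
  Lon: 166° + 41/60 + 50/3600 = 166 + 0.683333 + 0.013889 = 166.6972222
  W ⇒ negate
Point 3:
  Lat: 33 + 29/60 + 40.8/3600 = 33.4946667
  hemisphere S, so the sign is −
  Lon: 46′ + 49.5″ = 46.82500′; 151 + 46.82500/60 = 151.7804167
  E → positive
Point 4:
  Latitude: 18 + 58/60 + 22.7/3600 = 18.9729722
  S → negative
  Longitude: 160° + 8/60 + 3.6/3600 = 160 + 0.133333 + 0.001000 = 160.1343333
  hemisphere W, so the sign is −

1. -27.673306, -15.578483
2. -11.504333, -166.697222
3. -33.494667, 151.780417
4. -18.972972, -160.134333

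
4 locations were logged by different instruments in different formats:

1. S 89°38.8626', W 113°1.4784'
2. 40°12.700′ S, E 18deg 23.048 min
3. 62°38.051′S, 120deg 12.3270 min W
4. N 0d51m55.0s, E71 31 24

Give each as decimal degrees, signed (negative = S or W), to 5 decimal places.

Point 1:
  Lat: 38.8626′ = 0.647710°; total 89.647710
  S → negative
  λ: 1.4784′ = 0.024640°; total 113.024640
  W → negative
Point 2:
  φ: 12.7′ = 0.211667°; total 40.211667
  S ⇒ negate
  Longitude: 23.048′ = 0.384133°; total 18.384133
  E → positive
Point 3:
  Lat: 38.051′ = 0.634183°; total 62.634183
  S → negative
  λ: 12.327′ = 0.205450°; total 120.205450
  W ⇒ negate
Point 4:
  Latitude: 0 + 51/60 + 55/3600 = 0.865278
  N ⇒ keep positive
  Lon: 31′ + 24″ = 31.40000′; 71 + 31.40000/60 = 71.523333
  E → positive

1. -89.64771, -113.02464
2. -40.21167, 18.38413
3. -62.63418, -120.20545
4. 0.86528, 71.52333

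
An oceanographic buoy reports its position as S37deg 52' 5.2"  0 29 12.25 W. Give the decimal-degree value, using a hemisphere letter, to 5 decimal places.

37.86811° S, 0.48674° W

Lat: 37 + 52/60 + 5.2/3600 = 37.868111
Lon: 0° + 29/60 + 12.25/3600 = 0 + 0.483333 + 0.003403 = 0.486736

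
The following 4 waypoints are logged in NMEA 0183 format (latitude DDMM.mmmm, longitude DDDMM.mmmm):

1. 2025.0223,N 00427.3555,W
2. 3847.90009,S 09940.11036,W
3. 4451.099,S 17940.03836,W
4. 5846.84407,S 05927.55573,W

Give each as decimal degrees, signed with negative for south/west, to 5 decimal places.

Point 1:
  Latitude: degrees = first 2 digits = 20, minutes = 25.0223; 20 + 25.0223/60 = 20.417038
  N ⇒ keep positive
  Lon: split at 3 digits → 004° and 27.3555′; 4 + 27.3555/60 = 4.455925
  hemisphere W, so the sign is −
Point 2:
  φ: split at 2 digits → 38° and 47.90009′; 38 + 47.90009/60 = 38.798335
  S ⇒ negate
  Lon: degrees = first 3 digits = 99, minutes = 40.11036; 99 + 40.11036/60 = 99.668506
  W ⇒ negate
Point 3:
  φ: degrees = first 2 digits = 44, minutes = 51.099; 44 + 51.099/60 = 44.851650
  S → negative
  λ: split at 3 digits → 179° and 40.03836′; 179 + 40.03836/60 = 179.667306
  W ⇒ negate
Point 4:
  φ: split at 2 digits → 58° and 46.84407′; 58 + 46.84407/60 = 58.780735
  S ⇒ negate
  Lon: split at 3 digits → 059° and 27.55573′; 59 + 27.55573/60 = 59.459262
  W → negative

1. 20.41704, -4.45593
2. -38.79833, -99.66851
3. -44.85165, -179.66731
4. -58.78073, -59.45926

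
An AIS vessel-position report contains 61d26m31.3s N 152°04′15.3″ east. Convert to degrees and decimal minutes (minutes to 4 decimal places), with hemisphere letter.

Lat: seconds/60 = 0.52167; minutes = 26 + 0.52167 = 26.521667
Lon: seconds/60 = 0.25500; minutes = 4 + 0.25500 = 4.255000

61° 26.5217′ N, 152° 4.2550′ E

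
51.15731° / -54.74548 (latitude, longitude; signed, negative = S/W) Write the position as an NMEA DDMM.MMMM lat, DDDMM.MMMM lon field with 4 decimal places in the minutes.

Lat: fractional part 0.157310 → 9.438600 minutes
Longitude is negative → W; |value| = 54.745480
λ: 54° + 0.745480 × 60 = 54° 44.728800′

5109.4386,N / 05444.7288,W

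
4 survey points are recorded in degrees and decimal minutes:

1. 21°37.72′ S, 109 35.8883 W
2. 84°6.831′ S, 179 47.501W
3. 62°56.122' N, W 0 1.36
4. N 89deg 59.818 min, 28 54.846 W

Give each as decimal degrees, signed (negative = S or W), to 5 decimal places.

Point 1:
  Lat: 21 + 37.72/60 = 21.628667
  hemisphere S, so the sign is −
  λ: 109 + 35.8883/60 = 109.598138
  hemisphere W, so the sign is −
Point 2:
  Lat: 84 + 6.831/60 = 84.113850
  hemisphere S, so the sign is −
  Longitude: 47.501′ = 0.791683°; total 179.791683
  W → negative
Point 3:
  φ: 62 + 56.122/60 = 62.935367
  N → positive
  Lon: 0 + 1.36/60 = 0.022667
  W → negative
Point 4:
  Latitude: 89 + 59.818/60 = 89.996967
  N → positive
  Longitude: 54.846′ = 0.914100°; total 28.914100
  hemisphere W, so the sign is −

1. -21.62867, -109.59814
2. -84.11385, -179.79168
3. 62.93537, -0.02267
4. 89.99697, -28.91410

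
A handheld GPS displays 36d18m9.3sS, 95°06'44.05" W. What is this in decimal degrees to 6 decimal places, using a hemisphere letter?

36.302583° S, 95.112236° W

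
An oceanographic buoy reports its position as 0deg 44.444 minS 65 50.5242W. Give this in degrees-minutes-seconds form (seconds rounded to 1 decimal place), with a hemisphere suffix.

Lat: 44.44400′ → 44′ and 0.44400 × 60 = 26.640″
Longitude: 50.52420′ → 50′ and 0.52420 × 60 = 31.452″

0°44′26.6″ S, 65°50′31.5″ W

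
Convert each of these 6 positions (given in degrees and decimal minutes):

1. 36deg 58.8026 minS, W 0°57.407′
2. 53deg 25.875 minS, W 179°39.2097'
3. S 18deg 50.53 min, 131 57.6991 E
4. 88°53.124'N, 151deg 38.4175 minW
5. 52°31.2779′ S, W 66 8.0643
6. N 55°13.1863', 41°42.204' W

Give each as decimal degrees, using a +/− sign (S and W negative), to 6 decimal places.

1. -36.980043, -0.956783
2. -53.431250, -179.653495
3. -18.842167, 131.961652
4. 88.885400, -151.640292
5. -52.521298, -66.134405
6. 55.219772, -41.703400

Point 1:
  φ: 58.8026′ = 0.980043°; total 36.9800433
  S → negative
  λ: 0 + 57.407/60 = 0.9567833
  W → negative
Point 2:
  Latitude: 53 + 25.875/60 = 53.4312500
  S ⇒ negate
  Longitude: 39.2097′ = 0.653495°; total 179.6534950
  hemisphere W, so the sign is −
Point 3:
  φ: 50.53′ = 0.842167°; total 18.8421667
  S ⇒ negate
  λ: 57.6991′ = 0.961652°; total 131.9616517
  E → positive
Point 4:
  Latitude: 53.124′ = 0.885400°; total 88.8854000
  N → positive
  Longitude: 151 + 38.4175/60 = 151.6402917
  hemisphere W, so the sign is −
Point 5:
  Latitude: 52 + 31.2779/60 = 52.5212983
  S → negative
  Lon: 8.0643′ = 0.134405°; total 66.1344050
  hemisphere W, so the sign is −
Point 6:
  Latitude: 13.1863′ = 0.219772°; total 55.2197717
  N ⇒ keep positive
  λ: 42.204′ = 0.703400°; total 41.7034000
  W → negative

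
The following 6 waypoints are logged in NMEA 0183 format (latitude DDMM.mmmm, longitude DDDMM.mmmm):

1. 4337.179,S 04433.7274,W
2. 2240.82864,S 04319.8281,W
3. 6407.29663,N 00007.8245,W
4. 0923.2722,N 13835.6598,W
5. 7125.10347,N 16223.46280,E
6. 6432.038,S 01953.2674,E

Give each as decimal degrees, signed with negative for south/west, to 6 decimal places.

1. -43.619650, -44.562123
2. -22.680477, -43.330468
3. 64.121611, -0.130408
4. 9.387870, -138.594330
5. 71.418391, 162.391047
6. -64.533967, 19.887790

Point 1:
  φ: split at 2 digits → 43° and 37.179′; 43 + 37.179/60 = 43.6196500
  S → negative
  Lon: split at 3 digits → 044° and 33.7274′; 44 + 33.7274/60 = 44.5621233
  W ⇒ negate
Point 2:
  Lat: split at 2 digits → 22° and 40.82864′; 22 + 40.82864/60 = 22.6804773
  S → negative
  Longitude: split at 3 digits → 043° and 19.8281′; 43 + 19.8281/60 = 43.3304683
  W ⇒ negate
Point 3:
  Latitude: degrees = first 2 digits = 64, minutes = 7.29663; 64 + 7.29663/60 = 64.1216105
  N → positive
  Longitude: split at 3 digits → 000° and 7.8245′; 0 + 7.8245/60 = 0.1304083
  hemisphere W, so the sign is −
Point 4:
  Lat: degrees = first 2 digits = 9, minutes = 23.2722; 9 + 23.2722/60 = 9.3878700
  N ⇒ keep positive
  Lon: split at 3 digits → 138° and 35.6598′; 138 + 35.6598/60 = 138.5943300
  W → negative
Point 5:
  Latitude: degrees = first 2 digits = 71, minutes = 25.10347; 71 + 25.10347/60 = 71.4183912
  N → positive
  Lon: degrees = first 3 digits = 162, minutes = 23.4628; 162 + 23.4628/60 = 162.3910467
  E → positive
Point 6:
  φ: split at 2 digits → 64° and 32.038′; 64 + 32.038/60 = 64.5339667
  hemisphere S, so the sign is −
  λ: degrees = first 3 digits = 19, minutes = 53.2674; 19 + 53.2674/60 = 19.8877900
  E → positive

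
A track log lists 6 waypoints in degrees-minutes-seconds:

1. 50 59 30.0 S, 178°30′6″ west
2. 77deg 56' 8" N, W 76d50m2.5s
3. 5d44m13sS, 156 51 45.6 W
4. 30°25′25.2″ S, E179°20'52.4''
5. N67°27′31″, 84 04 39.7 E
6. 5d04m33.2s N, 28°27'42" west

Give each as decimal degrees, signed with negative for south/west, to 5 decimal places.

1. -50.99167, -178.50167
2. 77.93556, -76.83403
3. -5.73694, -156.86267
4. -30.42367, 179.34789
5. 67.45861, 84.07769
6. 5.07589, -28.46167

Point 1:
  φ: 50° + 59/60 + 30/3600 = 50 + 0.983333 + 0.008333 = 50.991667
  S → negative
  λ: 178° + 30/60 + 6/3600 = 178 + 0.500000 + 0.001667 = 178.501667
  W ⇒ negate
Point 2:
  Lat: 77° + 56/60 + 8/3600 = 77 + 0.933333 + 0.002222 = 77.935556
  N ⇒ keep positive
  Longitude: 50′ + 2.5″ = 50.04167′; 76 + 50.04167/60 = 76.834028
  W → negative
Point 3:
  Latitude: 5 + 44/60 + 13/3600 = 5.736944
  S ⇒ negate
  Longitude: 51′ + 45.6″ = 51.76000′; 156 + 51.76000/60 = 156.862667
  W ⇒ negate
Point 4:
  Lat: 30° + 25/60 + 25.2/3600 = 30 + 0.416667 + 0.007000 = 30.423667
  S ⇒ negate
  Longitude: 179 + 20/60 + 52.4/3600 = 179.347889
  E ⇒ keep positive
Point 5:
  Latitude: 67° + 27/60 + 31/3600 = 67 + 0.450000 + 0.008611 = 67.458611
  N → positive
  Longitude: 4′ + 39.7″ = 4.66167′; 84 + 4.66167/60 = 84.077694
  E ⇒ keep positive
Point 6:
  Lat: 4′ + 33.2″ = 4.55333′; 5 + 4.55333/60 = 5.075889
  N ⇒ keep positive
  Longitude: 28° + 27/60 + 42/3600 = 28 + 0.450000 + 0.011667 = 28.461667
  hemisphere W, so the sign is −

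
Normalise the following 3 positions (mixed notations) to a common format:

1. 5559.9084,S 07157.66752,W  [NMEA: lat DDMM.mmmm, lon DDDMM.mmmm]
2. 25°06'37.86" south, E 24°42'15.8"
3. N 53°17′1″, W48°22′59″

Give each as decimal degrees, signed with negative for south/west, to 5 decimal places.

1. -55.99847, -71.96113
2. -25.11052, 24.70439
3. 53.28361, -48.38306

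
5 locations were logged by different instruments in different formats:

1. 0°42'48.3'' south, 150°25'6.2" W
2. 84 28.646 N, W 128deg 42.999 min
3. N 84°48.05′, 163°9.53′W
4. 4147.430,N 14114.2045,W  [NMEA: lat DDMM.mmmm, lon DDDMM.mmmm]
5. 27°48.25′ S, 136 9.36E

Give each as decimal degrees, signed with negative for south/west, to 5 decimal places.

1. -0.71342, -150.41839
2. 84.47743, -128.71665
3. 84.80083, -163.15883
4. 41.79050, -141.23674
5. -27.80417, 136.15600

Point 1:
  φ: 42′ + 48.3″ = 42.80500′; 0 + 42.80500/60 = 0.713417
  S ⇒ negate
  Longitude: 150° + 25/60 + 6.2/3600 = 150 + 0.416667 + 0.001722 = 150.418389
  W ⇒ negate
Point 2:
  Lat: 84 + 28.646/60 = 84.477433
  N ⇒ keep positive
  Longitude: 128 + 42.999/60 = 128.716650
  hemisphere W, so the sign is −
Point 3:
  φ: 48.05′ = 0.800833°; total 84.800833
  N ⇒ keep positive
  λ: 9.53′ = 0.158833°; total 163.158833
  W → negative
Point 4:
  φ: split at 2 digits → 41° and 47.43′; 41 + 47.43/60 = 41.790500
  N → positive
  Lon: degrees = first 3 digits = 141, minutes = 14.2045; 141 + 14.2045/60 = 141.236742
  W → negative
Point 5:
  φ: 48.25′ = 0.804167°; total 27.804167
  S → negative
  Longitude: 136 + 9.36/60 = 136.156000
  E → positive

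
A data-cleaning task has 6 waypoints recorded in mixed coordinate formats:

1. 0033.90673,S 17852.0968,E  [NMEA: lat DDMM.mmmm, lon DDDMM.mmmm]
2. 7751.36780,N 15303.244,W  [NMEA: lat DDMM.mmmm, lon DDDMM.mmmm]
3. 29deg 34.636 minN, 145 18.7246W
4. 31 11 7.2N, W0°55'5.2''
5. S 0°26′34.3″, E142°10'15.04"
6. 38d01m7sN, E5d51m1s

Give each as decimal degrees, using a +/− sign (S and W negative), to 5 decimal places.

Point 1:
  Lat: split at 2 digits → 00° and 33.90673′; 0 + 33.90673/60 = 0.565112
  S → negative
  Lon: split at 3 digits → 178° and 52.0968′; 178 + 52.0968/60 = 178.868280
  E → positive
Point 2:
  Lat: split at 2 digits → 77° and 51.3678′; 77 + 51.3678/60 = 77.856130
  N ⇒ keep positive
  Longitude: degrees = first 3 digits = 153, minutes = 3.244; 153 + 3.244/60 = 153.054067
  W → negative
Point 3:
  φ: 34.636′ = 0.577267°; total 29.577267
  N → positive
  Longitude: 18.7246′ = 0.312077°; total 145.312077
  W → negative
Point 4:
  φ: 31 + 11/60 + 7.2/3600 = 31.185333
  N → positive
  Longitude: 55′ + 5.2″ = 55.08667′; 0 + 55.08667/60 = 0.918111
  W ⇒ negate
Point 5:
  φ: 0 + 26/60 + 34.3/3600 = 0.442861
  hemisphere S, so the sign is −
  λ: 142 + 10/60 + 15.04/3600 = 142.170844
  E ⇒ keep positive
Point 6:
  Latitude: 38 + 1/60 + 7/3600 = 38.018611
  N ⇒ keep positive
  Longitude: 5 + 51/60 + 1/3600 = 5.850278
  E ⇒ keep positive

1. -0.56511, 178.86828
2. 77.85613, -153.05407
3. 29.57727, -145.31208
4. 31.18533, -0.91811
5. -0.44286, 142.17084
6. 38.01861, 5.85028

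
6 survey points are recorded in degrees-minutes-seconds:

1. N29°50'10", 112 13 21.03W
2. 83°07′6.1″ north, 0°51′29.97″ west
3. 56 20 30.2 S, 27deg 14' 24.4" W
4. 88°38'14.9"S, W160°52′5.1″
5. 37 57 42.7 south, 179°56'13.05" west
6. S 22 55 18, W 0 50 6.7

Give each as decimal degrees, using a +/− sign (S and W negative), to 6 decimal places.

1. 29.836111, -112.222508
2. 83.118361, -0.858325
3. -56.341722, -27.240111
4. -88.637472, -160.868083
5. -37.961861, -179.936958
6. -22.921667, -0.835194

Point 1:
  Lat: 50′ + 10″ = 50.16667′; 29 + 50.16667/60 = 29.8361111
  N ⇒ keep positive
  Lon: 112° + 13/60 + 21.03/3600 = 112 + 0.216667 + 0.005842 = 112.2225083
  hemisphere W, so the sign is −
Point 2:
  Lat: 83° + 7/60 + 6.1/3600 = 83 + 0.116667 + 0.001694 = 83.1183611
  N ⇒ keep positive
  Longitude: 51′ + 29.97″ = 51.49950′; 0 + 51.49950/60 = 0.8583250
  W → negative
Point 3:
  φ: 56° + 20/60 + 30.2/3600 = 56 + 0.333333 + 0.008389 = 56.3417222
  hemisphere S, so the sign is −
  Longitude: 27° + 14/60 + 24.4/3600 = 27 + 0.233333 + 0.006778 = 27.2401111
  W ⇒ negate
Point 4:
  φ: 38′ + 14.9″ = 38.24833′; 88 + 38.24833/60 = 88.6374722
  hemisphere S, so the sign is −
  Lon: 160° + 52/60 + 5.1/3600 = 160 + 0.866667 + 0.001417 = 160.8680833
  hemisphere W, so the sign is −
Point 5:
  Latitude: 37° + 57/60 + 42.7/3600 = 37 + 0.950000 + 0.011861 = 37.9618611
  S ⇒ negate
  Longitude: 179 + 56/60 + 13.05/3600 = 179.9369583
  W → negative
Point 6:
  φ: 55′ + 18″ = 55.30000′; 22 + 55.30000/60 = 22.9216667
  S → negative
  Lon: 50′ + 6.7″ = 50.11167′; 0 + 50.11167/60 = 0.8351944
  W → negative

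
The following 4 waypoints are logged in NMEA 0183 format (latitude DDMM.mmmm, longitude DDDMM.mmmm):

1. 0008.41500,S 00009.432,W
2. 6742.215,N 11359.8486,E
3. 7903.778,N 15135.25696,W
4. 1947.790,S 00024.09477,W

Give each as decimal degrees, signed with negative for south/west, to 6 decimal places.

1. -0.140250, -0.157200
2. 67.703583, 113.997477
3. 79.062967, -151.587616
4. -19.796500, -0.401580

Point 1:
  Lat: split at 2 digits → 00° and 8.415′; 0 + 8.415/60 = 0.1402500
  hemisphere S, so the sign is −
  Longitude: degrees = first 3 digits = 0, minutes = 9.432; 0 + 9.432/60 = 0.1572000
  W → negative
Point 2:
  φ: split at 2 digits → 67° and 42.215′; 67 + 42.215/60 = 67.7035833
  N ⇒ keep positive
  Lon: split at 3 digits → 113° and 59.8486′; 113 + 59.8486/60 = 113.9974767
  E → positive
Point 3:
  Lat: split at 2 digits → 79° and 3.778′; 79 + 3.778/60 = 79.0629667
  N → positive
  Longitude: split at 3 digits → 151° and 35.25696′; 151 + 35.25696/60 = 151.5876160
  W → negative
Point 4:
  Lat: degrees = first 2 digits = 19, minutes = 47.79; 19 + 47.79/60 = 19.7965000
  hemisphere S, so the sign is −
  λ: degrees = first 3 digits = 0, minutes = 24.09477; 0 + 24.09477/60 = 0.4015795
  hemisphere W, so the sign is −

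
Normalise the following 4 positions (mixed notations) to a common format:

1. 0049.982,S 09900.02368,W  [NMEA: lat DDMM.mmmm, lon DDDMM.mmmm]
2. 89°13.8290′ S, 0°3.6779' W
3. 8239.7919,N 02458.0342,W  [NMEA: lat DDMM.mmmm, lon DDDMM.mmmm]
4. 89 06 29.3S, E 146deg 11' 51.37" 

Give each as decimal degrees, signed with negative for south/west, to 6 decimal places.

Point 1:
  Lat: degrees = first 2 digits = 0, minutes = 49.982; 0 + 49.982/60 = 0.8330333
  S → negative
  λ: split at 3 digits → 099° and 0.02368′; 99 + 0.02368/60 = 99.0003947
  W ⇒ negate
Point 2:
  φ: 89 + 13.829/60 = 89.2304833
  S ⇒ negate
  Longitude: 0 + 3.6779/60 = 0.0612983
  hemisphere W, so the sign is −
Point 3:
  φ: degrees = first 2 digits = 82, minutes = 39.7919; 82 + 39.7919/60 = 82.6631983
  N → positive
  Longitude: split at 3 digits → 024° and 58.0342′; 24 + 58.0342/60 = 24.9672367
  hemisphere W, so the sign is −
Point 4:
  Latitude: 6′ + 29.3″ = 6.48833′; 89 + 6.48833/60 = 89.1081389
  hemisphere S, so the sign is −
  Lon: 146° + 11/60 + 51.37/3600 = 146 + 0.183333 + 0.014269 = 146.1976028
  E ⇒ keep positive

1. -0.833033, -99.000395
2. -89.230483, -0.061298
3. 82.663198, -24.967237
4. -89.108139, 146.197603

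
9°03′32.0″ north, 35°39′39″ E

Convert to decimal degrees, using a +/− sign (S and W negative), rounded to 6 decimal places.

9.058889, 35.660833

φ: 3′ + 32″ = 3.53333′; 9 + 3.53333/60 = 9.0588889
N → positive
Longitude: 35° + 39/60 + 39/3600 = 35 + 0.650000 + 0.010833 = 35.6608333
E → positive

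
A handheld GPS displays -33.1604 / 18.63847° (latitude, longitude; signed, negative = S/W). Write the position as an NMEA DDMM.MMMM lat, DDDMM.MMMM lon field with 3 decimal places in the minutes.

Latitude is negative → S; |value| = 33.160400
φ: minutes = (33.160400 − 33) × 60 = 9.62400
Longitude: fractional part 0.638470 → 38.30820 minutes

3309.624,S / 01838.308,E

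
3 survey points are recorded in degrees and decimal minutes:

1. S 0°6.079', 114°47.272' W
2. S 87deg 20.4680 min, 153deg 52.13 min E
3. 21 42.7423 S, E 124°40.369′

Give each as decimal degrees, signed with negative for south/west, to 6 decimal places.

1. -0.101317, -114.787867
2. -87.341133, 153.868833
3. -21.712372, 124.672817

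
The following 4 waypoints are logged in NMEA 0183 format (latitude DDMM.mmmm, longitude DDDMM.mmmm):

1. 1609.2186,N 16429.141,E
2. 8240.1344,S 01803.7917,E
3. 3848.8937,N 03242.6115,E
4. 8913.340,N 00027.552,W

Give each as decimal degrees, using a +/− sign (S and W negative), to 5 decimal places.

Point 1:
  φ: degrees = first 2 digits = 16, minutes = 9.2186; 16 + 9.2186/60 = 16.153643
  N → positive
  Lon: degrees = first 3 digits = 164, minutes = 29.141; 164 + 29.141/60 = 164.485683
  E → positive
Point 2:
  Lat: split at 2 digits → 82° and 40.1344′; 82 + 40.1344/60 = 82.668907
  S ⇒ negate
  λ: degrees = first 3 digits = 18, minutes = 3.7917; 18 + 3.7917/60 = 18.063195
  E ⇒ keep positive
Point 3:
  Latitude: split at 2 digits → 38° and 48.8937′; 38 + 48.8937/60 = 38.814895
  N → positive
  λ: split at 3 digits → 032° and 42.6115′; 32 + 42.6115/60 = 32.710192
  E → positive
Point 4:
  Lat: degrees = first 2 digits = 89, minutes = 13.34; 89 + 13.34/60 = 89.222333
  N ⇒ keep positive
  Lon: split at 3 digits → 000° and 27.552′; 0 + 27.552/60 = 0.459200
  W → negative

1. 16.15364, 164.48568
2. -82.66891, 18.06320
3. 38.81490, 32.71019
4. 89.22233, -0.45920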